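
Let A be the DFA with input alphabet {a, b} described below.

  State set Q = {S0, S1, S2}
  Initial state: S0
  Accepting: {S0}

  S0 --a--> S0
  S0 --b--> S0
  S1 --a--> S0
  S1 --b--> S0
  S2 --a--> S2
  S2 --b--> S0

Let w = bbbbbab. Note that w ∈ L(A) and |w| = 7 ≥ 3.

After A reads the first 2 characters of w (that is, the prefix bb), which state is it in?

Run of A on the first 2 characters of w = b b:
  step 0: S0  (start)
  step 1: S0  (read b: S0→S0)
  step 2: S0  (read b: S0→S0)

After reading 2 characters, A is in state S0.
(This kind of state-tracing is the core of the pumping-lemma construction: with 3 states, pigeonhole forces a repeat within the first 3 steps.)

S0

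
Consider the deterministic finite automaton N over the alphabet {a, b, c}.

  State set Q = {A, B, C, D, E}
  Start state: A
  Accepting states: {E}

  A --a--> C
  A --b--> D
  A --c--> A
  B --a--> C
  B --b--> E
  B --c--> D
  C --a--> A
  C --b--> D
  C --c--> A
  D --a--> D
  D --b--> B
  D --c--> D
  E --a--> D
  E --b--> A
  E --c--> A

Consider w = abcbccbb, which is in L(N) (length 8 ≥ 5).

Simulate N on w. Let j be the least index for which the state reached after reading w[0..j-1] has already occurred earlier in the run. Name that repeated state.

D

Run of N on w = a b c b c c b b:
  step 0: A  (start)
  step 1: C  (read a: A→C)
  step 2: D  (read b: C→D)
  step 3: D  (read c: D→D)   ← first repeat (D seen earlier)
  step 4: B  (read b: D→B)
  step 5: D  (read c: B→D)
  step 6: D  (read c: D→D)
  step 7: B  (read b: D→B)
  step 8: E  (read b: B→E)

The earliest repeat is at step j = 3: N is in D, which it already visited at step i = 2.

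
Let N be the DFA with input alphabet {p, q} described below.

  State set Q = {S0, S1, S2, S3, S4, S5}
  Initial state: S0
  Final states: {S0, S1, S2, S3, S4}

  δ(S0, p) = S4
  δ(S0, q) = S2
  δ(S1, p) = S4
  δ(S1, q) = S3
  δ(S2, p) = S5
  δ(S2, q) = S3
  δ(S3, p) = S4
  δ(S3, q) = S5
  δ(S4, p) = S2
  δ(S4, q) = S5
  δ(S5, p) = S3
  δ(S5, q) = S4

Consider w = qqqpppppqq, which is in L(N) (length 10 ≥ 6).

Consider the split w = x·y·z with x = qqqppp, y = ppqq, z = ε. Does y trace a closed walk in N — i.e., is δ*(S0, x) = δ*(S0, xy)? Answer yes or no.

Run of N on the first 10 characters of w = q q q p p p p p q q:
  step 0: S0  (start)
  step 1: S2  (read q: S0→S2)
  step 2: S3  (read q: S2→S3)
  step 3: S5  (read q: S3→S5)
  step 4: S3  (read p: S5→S3)
  step 5: S4  (read p: S3→S4)
  step 6: S2  (read p: S4→S2)
  step 7: S5  (read p: S2→S5)
  step 8: S3  (read p: S5→S3)
  step 9: S5  (read q: S3→S5)
  step 10: S4  (read q: S5→S4)

After x (step 6): S2. After xy (step 10): S4.
They differ (S2 ≠ S4), so y is not a cycle from the state after x; this split is not the one the pumping-lemma construction produces, and pumping y need not keep the string in L(N).

no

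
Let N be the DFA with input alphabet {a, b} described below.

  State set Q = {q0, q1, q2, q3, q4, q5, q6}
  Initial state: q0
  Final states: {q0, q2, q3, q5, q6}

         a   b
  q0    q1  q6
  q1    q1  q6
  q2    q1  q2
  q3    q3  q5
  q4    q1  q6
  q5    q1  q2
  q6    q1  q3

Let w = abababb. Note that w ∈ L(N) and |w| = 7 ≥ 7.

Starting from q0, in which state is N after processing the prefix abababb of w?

Run of N on the first 7 characters of w = a b a b a b b:
  step 0: q0  (start)
  step 1: q1  (read a: q0→q1)
  step 2: q6  (read b: q1→q6)
  step 3: q1  (read a: q6→q1)
  step 4: q6  (read b: q1→q6)
  step 5: q1  (read a: q6→q1)
  step 6: q6  (read b: q1→q6)
  step 7: q3  (read b: q6→q3)

After reading 7 characters, N is in state q3.
(This kind of state-tracing is the core of the pumping-lemma construction: with 7 states, pigeonhole forces a repeat within the first 7 steps.)

q3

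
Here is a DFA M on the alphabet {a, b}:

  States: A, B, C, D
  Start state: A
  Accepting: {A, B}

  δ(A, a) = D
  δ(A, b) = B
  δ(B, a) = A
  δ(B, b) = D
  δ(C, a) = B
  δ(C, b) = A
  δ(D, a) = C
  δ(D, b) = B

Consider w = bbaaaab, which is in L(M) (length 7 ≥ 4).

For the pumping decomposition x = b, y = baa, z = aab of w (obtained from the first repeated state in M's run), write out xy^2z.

xy^2z = b·baa·baa·aab = bbaabaaaab.
Reading y = baa takes M from B back to B, so after x·y·y the machine is still in B, and z then leads to the accepting state B. Hence bbaabaaaab ∈ L(M).

bbaabaaaab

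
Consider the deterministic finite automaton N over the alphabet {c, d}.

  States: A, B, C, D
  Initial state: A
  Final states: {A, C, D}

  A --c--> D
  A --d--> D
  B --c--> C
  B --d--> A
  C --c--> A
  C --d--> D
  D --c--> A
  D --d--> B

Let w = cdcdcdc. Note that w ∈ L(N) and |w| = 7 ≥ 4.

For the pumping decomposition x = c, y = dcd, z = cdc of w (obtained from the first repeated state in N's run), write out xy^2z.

cdcddcdcdc

xy^2z = c·dcd·dcd·cdc = cdcddcdcdc.
Reading y = dcd takes N from D back to D, so after x·y·y the machine is still in D, and z then leads to the accepting state A. Hence cdcddcdcdc ∈ L(N).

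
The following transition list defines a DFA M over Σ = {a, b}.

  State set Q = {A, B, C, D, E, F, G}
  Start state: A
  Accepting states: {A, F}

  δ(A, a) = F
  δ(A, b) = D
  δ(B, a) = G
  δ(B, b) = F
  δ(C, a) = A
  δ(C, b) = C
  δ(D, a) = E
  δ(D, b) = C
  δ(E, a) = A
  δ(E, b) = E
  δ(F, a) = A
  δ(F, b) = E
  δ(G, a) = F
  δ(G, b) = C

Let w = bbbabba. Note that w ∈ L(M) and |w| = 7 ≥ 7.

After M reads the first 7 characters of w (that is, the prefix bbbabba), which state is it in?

A

Run of M on the first 7 characters of w = b b b a b b a:
  step 0: A  (start)
  step 1: D  (read b: A→D)
  step 2: C  (read b: D→C)
  step 3: C  (read b: C→C)
  step 4: A  (read a: C→A)
  step 5: D  (read b: A→D)
  step 6: C  (read b: D→C)
  step 7: A  (read a: C→A)

After reading 7 characters, M is in state A.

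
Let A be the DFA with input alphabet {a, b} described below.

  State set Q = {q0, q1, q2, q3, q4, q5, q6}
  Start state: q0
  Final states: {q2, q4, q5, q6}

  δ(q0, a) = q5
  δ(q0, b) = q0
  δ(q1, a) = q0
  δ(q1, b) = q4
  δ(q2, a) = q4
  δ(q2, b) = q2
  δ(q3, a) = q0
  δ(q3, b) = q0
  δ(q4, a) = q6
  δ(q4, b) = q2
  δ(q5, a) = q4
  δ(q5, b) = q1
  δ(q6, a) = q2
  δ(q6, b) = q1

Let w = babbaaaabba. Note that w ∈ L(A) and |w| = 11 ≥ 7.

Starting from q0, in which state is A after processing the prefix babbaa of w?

q2

Run of A on the first 6 characters of w = b a b b a a:
  step 0: q0  (start)
  step 1: q0  (read b: q0→q0)
  step 2: q5  (read a: q0→q5)
  step 3: q1  (read b: q5→q1)
  step 4: q4  (read b: q1→q4)
  step 5: q6  (read a: q4→q6)
  step 6: q2  (read a: q6→q2)

After reading 6 characters, A is in state q2.
(This kind of state-tracing is the core of the pumping-lemma construction: with 7 states, pigeonhole forces a repeat within the first 7 steps.)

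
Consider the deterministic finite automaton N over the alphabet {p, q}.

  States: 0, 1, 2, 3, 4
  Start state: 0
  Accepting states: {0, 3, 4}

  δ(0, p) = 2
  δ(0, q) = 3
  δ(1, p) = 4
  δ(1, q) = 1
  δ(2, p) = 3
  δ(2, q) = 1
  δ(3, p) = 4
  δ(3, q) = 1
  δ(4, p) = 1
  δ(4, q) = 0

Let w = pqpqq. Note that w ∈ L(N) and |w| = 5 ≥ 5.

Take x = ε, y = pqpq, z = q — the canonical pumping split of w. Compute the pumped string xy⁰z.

q

xy⁰z = xz = ε·q = q.
Reading y = pqpq takes N from 0 back to 0, so after x the machine is still in 0, and z then leads to the accepting state 3. Hence q ∈ L(N).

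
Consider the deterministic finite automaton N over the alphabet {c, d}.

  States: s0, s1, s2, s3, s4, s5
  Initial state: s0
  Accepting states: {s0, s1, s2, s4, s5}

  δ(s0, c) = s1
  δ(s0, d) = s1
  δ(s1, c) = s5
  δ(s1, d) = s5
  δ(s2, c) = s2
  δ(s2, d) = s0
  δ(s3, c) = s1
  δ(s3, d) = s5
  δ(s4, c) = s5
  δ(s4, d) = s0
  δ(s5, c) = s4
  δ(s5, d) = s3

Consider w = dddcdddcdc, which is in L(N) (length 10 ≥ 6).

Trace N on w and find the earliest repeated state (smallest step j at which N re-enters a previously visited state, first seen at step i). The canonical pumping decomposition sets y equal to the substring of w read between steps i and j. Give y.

State sequence: s0 -d-> s1 -d-> s5 -d-> s3 -c-> s1 -d-> s5 -d-> s3 -d-> s5 -c-> s4 -d-> s0 -c-> s1
First repeat at step 4: s1 was already visited.

So i = 1, j = 4, giving x = w[0:1] = d, y = w[1:4] = ddc, z = w[4:10] = dddcdc.
Check: |xy| = 4 ≤ 6 and |y| = 3 ≥ 1. Reading y takes N from s1 back to s1, so every xyⁱz is accepted.
Since N has 6 states, any run of length ≥ 6 visits 6+1 states, so by pigeonhole some state repeats within the first 6 steps — that repeat gives the pumpable loop.

ddc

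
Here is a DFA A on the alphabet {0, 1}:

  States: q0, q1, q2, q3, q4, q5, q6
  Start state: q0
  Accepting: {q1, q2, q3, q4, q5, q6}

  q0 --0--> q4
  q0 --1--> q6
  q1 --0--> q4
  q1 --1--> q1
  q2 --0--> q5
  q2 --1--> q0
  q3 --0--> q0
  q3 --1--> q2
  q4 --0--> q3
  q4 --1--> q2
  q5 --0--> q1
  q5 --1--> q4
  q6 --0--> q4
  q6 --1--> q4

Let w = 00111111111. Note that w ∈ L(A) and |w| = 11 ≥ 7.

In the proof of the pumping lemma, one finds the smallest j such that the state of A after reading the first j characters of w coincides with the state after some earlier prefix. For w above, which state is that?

q0

Run of A on w = 0 0 1 1 1 1 1 1 1 1 1:
  step 0: q0  (start)
  step 1: q4  (read 0: q0→q4)
  step 2: q3  (read 0: q4→q3)
  step 3: q2  (read 1: q3→q2)
  step 4: q0  (read 1: q2→q0)   ← first repeat (q0 seen earlier)
  step 5: q6  (read 1: q0→q6)
  step 6: q4  (read 1: q6→q4)
  step 7: q2  (read 1: q4→q2)
  step 8: q0  (read 1: q2→q0)
  step 9: q6  (read 1: q0→q6)
  step 10: q4  (read 1: q6→q4)
  step 11: q2  (read 1: q4→q2)

The earliest repeat is at step j = 4: A is in q0, which it already visited at step i = 0.
With |Q| = 7, pigeonhole forces a state repeat no later than step 7; the substring read between the first and second visits to that state can be pumped.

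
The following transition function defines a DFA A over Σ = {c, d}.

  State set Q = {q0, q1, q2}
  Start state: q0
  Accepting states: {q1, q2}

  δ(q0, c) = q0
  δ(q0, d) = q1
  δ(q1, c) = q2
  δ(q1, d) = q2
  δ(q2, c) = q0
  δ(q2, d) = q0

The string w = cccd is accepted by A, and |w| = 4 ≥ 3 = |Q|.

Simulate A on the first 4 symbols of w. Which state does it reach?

Run of A on the first 4 characters of w = c c c d:
  step 0: q0  (start)
  step 1: q0  (read c: q0→q0)
  step 2: q0  (read c: q0→q0)
  step 3: q0  (read c: q0→q0)
  step 4: q1  (read d: q0→q1)

After reading 4 characters, A is in state q1.

q1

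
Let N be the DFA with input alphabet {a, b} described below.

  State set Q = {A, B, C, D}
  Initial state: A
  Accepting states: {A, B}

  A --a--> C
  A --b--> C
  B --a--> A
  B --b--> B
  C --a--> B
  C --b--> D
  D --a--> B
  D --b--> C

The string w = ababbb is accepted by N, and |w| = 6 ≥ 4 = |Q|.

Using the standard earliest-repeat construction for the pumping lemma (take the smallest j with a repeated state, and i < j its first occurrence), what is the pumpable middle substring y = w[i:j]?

b

State sequence: A -a-> C -b-> D -a-> B -b-> B -b-> B -b-> B
First repeat at step 4: B was already visited.

So i = 3, j = 4, giving x = w[0:3] = aba, y = w[3:4] = b, z = w[4:6] = bb.
Check: |xy| = 4 ≤ 4 and |y| = 1 ≥ 1. Reading y takes N from B back to B, so every xyⁱz is accepted.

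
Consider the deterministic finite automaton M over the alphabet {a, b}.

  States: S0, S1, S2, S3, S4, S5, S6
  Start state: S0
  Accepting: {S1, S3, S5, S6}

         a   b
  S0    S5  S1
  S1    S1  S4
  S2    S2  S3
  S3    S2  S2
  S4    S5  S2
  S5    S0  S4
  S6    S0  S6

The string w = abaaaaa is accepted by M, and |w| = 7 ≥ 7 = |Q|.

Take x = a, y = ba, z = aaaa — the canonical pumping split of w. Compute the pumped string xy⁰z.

aaaaa

xy⁰z = xz = a·aaaa = aaaaa.
Reading y = ba takes M from S5 back to S5, so after x the machine is still in S5, and z then leads to the accepting state S5. Hence aaaaa ∈ L(M).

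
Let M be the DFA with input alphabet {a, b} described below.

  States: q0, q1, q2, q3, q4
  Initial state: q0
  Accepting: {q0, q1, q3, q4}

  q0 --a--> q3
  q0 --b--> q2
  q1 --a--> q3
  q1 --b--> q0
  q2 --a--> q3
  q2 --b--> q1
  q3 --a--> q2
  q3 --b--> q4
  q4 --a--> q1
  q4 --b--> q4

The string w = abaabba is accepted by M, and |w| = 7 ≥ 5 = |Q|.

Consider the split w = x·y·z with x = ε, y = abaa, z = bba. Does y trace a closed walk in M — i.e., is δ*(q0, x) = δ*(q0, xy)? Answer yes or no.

Run of M on the first 4 characters of w = a b a a:
  step 0: q0  (start)
  step 1: q3  (read a: q0→q3)
  step 2: q4  (read b: q3→q4)
  step 3: q1  (read a: q4→q1)
  step 4: q3  (read a: q1→q3)

After x (step 0): q0. After xy (step 4): q3.
They differ (q0 ≠ q3), so y is not a cycle from the state after x; this split is not the one the pumping-lemma construction produces, and pumping y need not keep the string in L(M).

no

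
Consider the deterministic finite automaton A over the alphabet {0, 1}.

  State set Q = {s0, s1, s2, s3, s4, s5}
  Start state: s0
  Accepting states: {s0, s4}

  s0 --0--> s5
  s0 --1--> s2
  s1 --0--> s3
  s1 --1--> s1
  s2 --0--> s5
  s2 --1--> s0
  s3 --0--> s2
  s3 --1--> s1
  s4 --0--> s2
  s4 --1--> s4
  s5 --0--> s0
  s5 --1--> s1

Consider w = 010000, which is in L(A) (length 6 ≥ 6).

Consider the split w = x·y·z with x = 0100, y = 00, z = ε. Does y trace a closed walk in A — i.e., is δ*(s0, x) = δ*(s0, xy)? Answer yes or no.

State sequence: s0 -0-> s5 -1-> s1 -0-> s3 -0-> s2 -0-> s5 -0-> s0

After x (step 4): s2. After xy (step 6): s0.
They differ (s2 ≠ s0), so y is not a cycle from the state after x; this split is not the one the pumping-lemma construction produces, and pumping y need not keep the string in L(A).

no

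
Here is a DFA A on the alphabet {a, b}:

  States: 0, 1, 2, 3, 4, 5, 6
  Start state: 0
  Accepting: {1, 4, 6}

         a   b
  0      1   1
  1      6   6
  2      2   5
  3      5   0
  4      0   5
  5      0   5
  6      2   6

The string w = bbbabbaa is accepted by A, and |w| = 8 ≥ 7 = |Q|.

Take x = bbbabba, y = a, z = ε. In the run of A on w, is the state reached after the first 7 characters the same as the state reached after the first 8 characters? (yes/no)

no

Run of A on the first 8 characters of w = b b b a b b a a:
  step 0: 0  (start)
  step 1: 1  (read b: 0→1)
  step 2: 6  (read b: 1→6)
  step 3: 6  (read b: 6→6)
  step 4: 2  (read a: 6→2)
  step 5: 5  (read b: 2→5)
  step 6: 5  (read b: 5→5)
  step 7: 0  (read a: 5→0)
  step 8: 1  (read a: 0→1)

After x (step 7): 0. After xy (step 8): 1.
They differ (0 ≠ 1), so y is not a cycle from the state after x; this split is not the one the pumping-lemma construction produces, and pumping y need not keep the string in L(A).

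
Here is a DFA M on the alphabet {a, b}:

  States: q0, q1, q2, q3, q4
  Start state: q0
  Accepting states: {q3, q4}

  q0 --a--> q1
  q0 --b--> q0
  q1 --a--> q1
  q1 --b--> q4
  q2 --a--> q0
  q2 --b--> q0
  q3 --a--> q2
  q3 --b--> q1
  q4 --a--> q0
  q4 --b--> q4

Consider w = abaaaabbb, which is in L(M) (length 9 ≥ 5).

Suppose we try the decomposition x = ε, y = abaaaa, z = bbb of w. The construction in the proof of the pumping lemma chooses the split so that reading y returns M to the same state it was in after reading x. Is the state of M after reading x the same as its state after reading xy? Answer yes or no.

no

Run of M on the first 6 characters of w = a b a a a a:
  step 0: q0  (start)
  step 1: q1  (read a: q0→q1)
  step 2: q4  (read b: q1→q4)
  step 3: q0  (read a: q4→q0)
  step 4: q1  (read a: q0→q1)
  step 5: q1  (read a: q1→q1)
  step 6: q1  (read a: q1→q1)

After x (step 0): q0. After xy (step 6): q1.
They differ (q0 ≠ q1), so y is not a cycle from the state after x; this split is not the one the pumping-lemma construction produces, and pumping y need not keep the string in L(M).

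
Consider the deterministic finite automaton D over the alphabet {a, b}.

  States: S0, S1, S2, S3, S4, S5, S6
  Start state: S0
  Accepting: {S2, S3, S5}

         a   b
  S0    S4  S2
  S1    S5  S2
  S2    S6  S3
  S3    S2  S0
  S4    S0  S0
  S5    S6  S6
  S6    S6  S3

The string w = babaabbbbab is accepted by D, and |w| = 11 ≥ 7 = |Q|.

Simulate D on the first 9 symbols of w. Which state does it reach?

State sequence: S0 -b-> S2 -a-> S6 -b-> S3 -a-> S2 -a-> S6 -b-> S3 -b-> S0 -b-> S2 -b-> S3

After reading 9 characters, D is in state S3.
(This kind of state-tracing is the core of the pumping-lemma construction: with 7 states, pigeonhole forces a repeat within the first 7 steps.)

S3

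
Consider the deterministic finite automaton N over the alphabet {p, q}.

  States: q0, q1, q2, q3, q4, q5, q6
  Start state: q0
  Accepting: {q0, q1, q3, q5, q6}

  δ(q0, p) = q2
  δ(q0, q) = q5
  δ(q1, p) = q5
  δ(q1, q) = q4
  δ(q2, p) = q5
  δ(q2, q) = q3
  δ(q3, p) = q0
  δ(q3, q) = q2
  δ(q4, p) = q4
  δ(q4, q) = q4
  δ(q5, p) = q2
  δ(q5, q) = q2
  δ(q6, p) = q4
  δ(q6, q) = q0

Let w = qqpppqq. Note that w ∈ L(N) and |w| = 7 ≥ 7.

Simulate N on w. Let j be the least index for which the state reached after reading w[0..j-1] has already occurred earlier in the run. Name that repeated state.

q5

Run of N on w = q q p p p q q:
  step 0: q0  (start)
  step 1: q5  (read q: q0→q5)
  step 2: q2  (read q: q5→q2)
  step 3: q5  (read p: q2→q5)   ← first repeat (q5 seen earlier)
  step 4: q2  (read p: q5→q2)
  step 5: q5  (read p: q2→q5)
  step 6: q2  (read q: q5→q2)
  step 7: q3  (read q: q2→q3)

The earliest repeat is at step j = 3: N is in q5, which it already visited at step i = 1.
The DFA has 7 states, so the proof of the pumping lemma guarantees a repeated state among the first 7+1 visited; the segment between the two visits is the pumpable y.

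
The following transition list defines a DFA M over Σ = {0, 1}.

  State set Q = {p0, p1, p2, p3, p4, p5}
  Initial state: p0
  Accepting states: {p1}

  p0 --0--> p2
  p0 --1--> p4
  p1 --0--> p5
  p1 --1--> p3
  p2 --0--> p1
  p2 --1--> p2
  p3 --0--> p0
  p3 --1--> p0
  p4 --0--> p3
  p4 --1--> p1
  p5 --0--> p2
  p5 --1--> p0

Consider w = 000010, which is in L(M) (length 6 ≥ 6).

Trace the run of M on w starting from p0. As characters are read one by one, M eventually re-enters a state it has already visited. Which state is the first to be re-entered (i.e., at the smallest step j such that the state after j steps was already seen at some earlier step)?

p2

Run of M on w = 0 0 0 0 1 0:
  step 0: p0  (start)
  step 1: p2  (read 0: p0→p2)
  step 2: p1  (read 0: p2→p1)
  step 3: p5  (read 0: p1→p5)
  step 4: p2  (read 0: p5→p2)   ← first repeat (p2 seen earlier)
  step 5: p2  (read 1: p2→p2)
  step 6: p1  (read 0: p2→p1)

The earliest repeat is at step j = 4: M is in p2, which it already visited at step i = 1.
Pumping length from the standard proof: p = 6 (the number of states). The repeated state found above gives |xy| = j ≤ 6 and |y| = j − i ≥ 1.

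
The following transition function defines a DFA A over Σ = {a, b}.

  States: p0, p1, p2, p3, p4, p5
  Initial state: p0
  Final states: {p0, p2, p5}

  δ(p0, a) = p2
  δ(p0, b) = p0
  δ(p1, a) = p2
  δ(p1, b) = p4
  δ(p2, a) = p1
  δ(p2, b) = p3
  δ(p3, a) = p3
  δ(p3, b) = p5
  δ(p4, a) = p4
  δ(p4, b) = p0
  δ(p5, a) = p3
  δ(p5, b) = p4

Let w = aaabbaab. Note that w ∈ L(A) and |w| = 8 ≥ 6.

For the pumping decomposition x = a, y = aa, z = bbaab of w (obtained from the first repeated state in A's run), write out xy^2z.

xy^2z = a·aa·aa·bbaab = aaaaabbaab.
Reading y = aa takes A from p2 back to p2, so after x·y·y the machine is still in p2, and z then leads to the accepting state p5. Hence aaaaabbaab ∈ L(A).

aaaaabbaab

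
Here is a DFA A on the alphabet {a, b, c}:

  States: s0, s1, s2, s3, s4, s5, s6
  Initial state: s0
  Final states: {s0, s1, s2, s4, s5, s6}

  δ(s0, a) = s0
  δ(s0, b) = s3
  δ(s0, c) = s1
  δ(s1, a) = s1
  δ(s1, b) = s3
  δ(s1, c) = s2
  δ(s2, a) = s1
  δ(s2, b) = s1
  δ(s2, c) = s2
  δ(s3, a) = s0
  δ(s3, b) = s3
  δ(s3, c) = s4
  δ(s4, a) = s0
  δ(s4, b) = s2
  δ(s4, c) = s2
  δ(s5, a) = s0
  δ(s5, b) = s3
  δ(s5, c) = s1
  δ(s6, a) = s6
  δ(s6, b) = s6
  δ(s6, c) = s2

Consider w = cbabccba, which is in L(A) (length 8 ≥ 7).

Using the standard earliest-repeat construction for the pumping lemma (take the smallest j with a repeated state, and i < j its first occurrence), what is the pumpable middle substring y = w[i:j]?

cba

Run of A on w = c b a b c c b a:
  step 0: s0  (start)
  step 1: s1  (read c: s0→s1)
  step 2: s3  (read b: s1→s3)
  step 3: s0  (read a: s3→s0)   ← first repeat (s0 seen earlier)
  step 4: s3  (read b: s0→s3)
  step 5: s4  (read c: s3→s4)
  step 6: s2  (read c: s4→s2)
  step 7: s1  (read b: s2→s1)
  step 8: s1  (read a: s1→s1)

So i = 0, j = 3, giving x = w[0:0] = ε, y = w[0:3] = cba, z = w[3:8] = bccba.
Check: |xy| = 3 ≤ 7 and |y| = 3 ≥ 1. Reading y takes A from s0 back to s0, so every xyⁱz is accepted.
Since A has 7 states, any run of length ≥ 7 visits 7+1 states, so by pigeonhole some state repeats within the first 7 steps — that repeat gives the pumpable loop.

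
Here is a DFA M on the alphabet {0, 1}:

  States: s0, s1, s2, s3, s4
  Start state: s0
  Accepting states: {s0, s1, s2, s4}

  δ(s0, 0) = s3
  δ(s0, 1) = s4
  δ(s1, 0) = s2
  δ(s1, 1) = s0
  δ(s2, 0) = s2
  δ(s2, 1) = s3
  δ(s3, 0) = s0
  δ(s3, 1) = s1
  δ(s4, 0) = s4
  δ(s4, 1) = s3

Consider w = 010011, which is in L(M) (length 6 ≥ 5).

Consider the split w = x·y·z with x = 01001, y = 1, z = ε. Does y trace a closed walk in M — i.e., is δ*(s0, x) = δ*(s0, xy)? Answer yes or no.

no

Run of M on the first 6 characters of w = 0 1 0 0 1 1:
  step 0: s0  (start)
  step 1: s3  (read 0: s0→s3)
  step 2: s1  (read 1: s3→s1)
  step 3: s2  (read 0: s1→s2)
  step 4: s2  (read 0: s2→s2)
  step 5: s3  (read 1: s2→s3)
  step 6: s1  (read 1: s3→s1)

After x (step 5): s3. After xy (step 6): s1.
They differ (s3 ≠ s1), so y is not a cycle from the state after x; this split is not the one the pumping-lemma construction produces, and pumping y need not keep the string in L(M).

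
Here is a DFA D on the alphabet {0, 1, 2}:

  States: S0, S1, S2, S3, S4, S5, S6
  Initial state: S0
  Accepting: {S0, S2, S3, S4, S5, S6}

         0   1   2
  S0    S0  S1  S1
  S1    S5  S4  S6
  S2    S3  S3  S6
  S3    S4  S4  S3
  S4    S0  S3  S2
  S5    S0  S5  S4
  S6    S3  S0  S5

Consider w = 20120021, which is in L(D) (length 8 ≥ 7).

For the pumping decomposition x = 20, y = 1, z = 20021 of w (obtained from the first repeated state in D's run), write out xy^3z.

2011120021

xy^3z = 20·1·1·1·20021 = 2011120021.
Reading y = 1 takes D from S5 back to S5, so after x·y·y·y the machine is still in S5, and z then leads to the accepting state S4. Hence 2011120021 ∈ L(D).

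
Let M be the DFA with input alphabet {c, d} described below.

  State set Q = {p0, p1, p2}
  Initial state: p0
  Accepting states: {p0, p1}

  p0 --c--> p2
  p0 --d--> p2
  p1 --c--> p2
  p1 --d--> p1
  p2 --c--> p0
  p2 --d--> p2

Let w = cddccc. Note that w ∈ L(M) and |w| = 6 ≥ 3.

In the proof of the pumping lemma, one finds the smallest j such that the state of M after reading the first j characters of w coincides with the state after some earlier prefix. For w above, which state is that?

p2

State sequence: p0 -c-> p2 -d-> p2 -d-> p2 -c-> p0 -c-> p2 -c-> p0
First repeat at step 2: p2 was already visited.

The earliest repeat is at step j = 2: M is in p2, which it already visited at step i = 1.
Pumping length from the standard proof: p = 3 (the number of states). The repeated state found above gives |xy| = j ≤ 3 and |y| = j − i ≥ 1.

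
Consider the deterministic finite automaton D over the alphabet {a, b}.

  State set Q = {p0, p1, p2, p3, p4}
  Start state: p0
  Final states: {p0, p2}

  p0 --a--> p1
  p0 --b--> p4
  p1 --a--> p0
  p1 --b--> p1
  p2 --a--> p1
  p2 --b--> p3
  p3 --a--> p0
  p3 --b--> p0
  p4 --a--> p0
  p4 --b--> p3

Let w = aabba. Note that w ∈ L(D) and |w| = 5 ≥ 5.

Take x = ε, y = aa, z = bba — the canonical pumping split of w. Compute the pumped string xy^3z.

aaaaaabba

xy^3z = ε·aa·aa·aa·bba = aaaaaabba.
Reading y = aa takes D from p0 back to p0, so after x·y·y·y the machine is still in p0, and z then leads to the accepting state p0. Hence aaaaaabba ∈ L(D).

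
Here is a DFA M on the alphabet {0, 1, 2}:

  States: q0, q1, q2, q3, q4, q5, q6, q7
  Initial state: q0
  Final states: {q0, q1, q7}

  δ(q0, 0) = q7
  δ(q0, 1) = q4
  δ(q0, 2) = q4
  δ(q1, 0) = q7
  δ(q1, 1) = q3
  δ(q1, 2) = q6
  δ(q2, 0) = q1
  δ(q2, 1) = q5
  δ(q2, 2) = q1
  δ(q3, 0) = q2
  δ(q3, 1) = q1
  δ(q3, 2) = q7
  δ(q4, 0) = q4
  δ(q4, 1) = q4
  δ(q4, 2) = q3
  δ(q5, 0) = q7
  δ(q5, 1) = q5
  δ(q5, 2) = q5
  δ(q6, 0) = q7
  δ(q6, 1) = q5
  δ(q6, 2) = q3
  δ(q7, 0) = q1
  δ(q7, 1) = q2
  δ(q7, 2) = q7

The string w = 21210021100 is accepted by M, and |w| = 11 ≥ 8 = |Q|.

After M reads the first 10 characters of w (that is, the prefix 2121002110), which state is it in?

q7

Run of M on the first 10 characters of w = 2 1 2 1 0 0 2 1 1 0:
  step 0: q0  (start)
  step 1: q4  (read 2: q0→q4)
  step 2: q4  (read 1: q4→q4)
  step 3: q3  (read 2: q4→q3)
  step 4: q1  (read 1: q3→q1)
  step 5: q7  (read 0: q1→q7)
  step 6: q1  (read 0: q7→q1)
  step 7: q6  (read 2: q1→q6)
  step 8: q5  (read 1: q6→q5)
  step 9: q5  (read 1: q5→q5)
  step 10: q7  (read 0: q5→q7)

After reading 10 characters, M is in state q7.
(This kind of state-tracing is the core of the pumping-lemma construction: with 8 states, pigeonhole forces a repeat within the first 8 steps.)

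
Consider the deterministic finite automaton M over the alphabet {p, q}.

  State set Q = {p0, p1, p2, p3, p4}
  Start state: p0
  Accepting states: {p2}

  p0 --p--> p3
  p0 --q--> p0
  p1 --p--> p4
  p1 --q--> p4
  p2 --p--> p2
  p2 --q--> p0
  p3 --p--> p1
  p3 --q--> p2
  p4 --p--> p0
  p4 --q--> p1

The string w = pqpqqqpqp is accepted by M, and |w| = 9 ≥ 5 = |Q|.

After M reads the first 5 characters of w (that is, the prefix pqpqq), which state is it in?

Run of M on the first 5 characters of w = p q p q q:
  step 0: p0  (start)
  step 1: p3  (read p: p0→p3)
  step 2: p2  (read q: p3→p2)
  step 3: p2  (read p: p2→p2)
  step 4: p0  (read q: p2→p0)
  step 5: p0  (read q: p0→p0)

After reading 5 characters, M is in state p0.

p0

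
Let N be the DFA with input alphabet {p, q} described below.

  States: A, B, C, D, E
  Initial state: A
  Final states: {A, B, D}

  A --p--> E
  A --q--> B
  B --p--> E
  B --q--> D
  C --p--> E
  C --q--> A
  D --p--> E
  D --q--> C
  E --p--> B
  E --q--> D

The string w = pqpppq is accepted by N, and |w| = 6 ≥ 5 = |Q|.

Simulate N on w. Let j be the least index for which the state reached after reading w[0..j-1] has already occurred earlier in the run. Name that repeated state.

Run of N on w = p q p p p q:
  step 0: A  (start)
  step 1: E  (read p: A→E)
  step 2: D  (read q: E→D)
  step 3: E  (read p: D→E)   ← first repeat (E seen earlier)
  step 4: B  (read p: E→B)
  step 5: E  (read p: B→E)
  step 6: D  (read q: E→D)

The earliest repeat is at step j = 3: N is in E, which it already visited at step i = 1.
The DFA has 5 states, so the proof of the pumping lemma guarantees a repeated state among the first 5+1 visited; the segment between the two visits is the pumpable y.

E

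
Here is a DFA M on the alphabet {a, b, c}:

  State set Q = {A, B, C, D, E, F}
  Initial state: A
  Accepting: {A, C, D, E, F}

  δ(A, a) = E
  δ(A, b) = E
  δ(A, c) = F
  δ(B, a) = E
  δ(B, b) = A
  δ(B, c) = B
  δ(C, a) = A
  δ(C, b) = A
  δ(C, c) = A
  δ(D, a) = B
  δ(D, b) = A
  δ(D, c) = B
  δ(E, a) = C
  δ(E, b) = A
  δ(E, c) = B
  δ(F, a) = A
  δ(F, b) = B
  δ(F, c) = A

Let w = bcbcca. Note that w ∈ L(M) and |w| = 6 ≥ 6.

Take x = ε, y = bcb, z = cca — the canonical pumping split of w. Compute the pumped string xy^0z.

cca

xy⁰z = xz = ε·cca = cca.
Reading y = bcb takes M from A back to A, so after x the machine is still in A, and z then leads to the accepting state E. Hence cca ∈ L(M).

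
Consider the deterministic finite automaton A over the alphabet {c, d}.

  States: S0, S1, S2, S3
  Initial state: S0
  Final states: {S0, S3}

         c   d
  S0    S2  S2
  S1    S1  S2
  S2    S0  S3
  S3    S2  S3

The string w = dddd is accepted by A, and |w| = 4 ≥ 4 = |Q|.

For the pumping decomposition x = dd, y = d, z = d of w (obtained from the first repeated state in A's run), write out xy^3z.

xy^3z = dd·d·d·d·d = dddddd.
Reading y = d takes A from S3 back to S3, so after x·y·y·y the machine is still in S3, and z then leads to the accepting state S3. Hence dddddd ∈ L(A).

dddddd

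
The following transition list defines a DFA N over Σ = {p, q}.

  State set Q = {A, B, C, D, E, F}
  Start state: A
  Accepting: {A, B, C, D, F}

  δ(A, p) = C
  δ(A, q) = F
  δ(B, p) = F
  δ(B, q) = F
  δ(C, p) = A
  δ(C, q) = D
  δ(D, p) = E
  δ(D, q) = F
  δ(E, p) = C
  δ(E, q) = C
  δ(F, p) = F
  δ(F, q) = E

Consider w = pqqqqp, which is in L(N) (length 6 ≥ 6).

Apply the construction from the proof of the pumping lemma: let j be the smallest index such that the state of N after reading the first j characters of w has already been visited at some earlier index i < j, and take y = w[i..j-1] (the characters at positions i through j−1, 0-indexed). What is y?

Run of N on w = p q q q q p:
  step 0: A  (start)
  step 1: C  (read p: A→C)
  step 2: D  (read q: C→D)
  step 3: F  (read q: D→F)
  step 4: E  (read q: F→E)
  step 5: C  (read q: E→C)   ← first repeat (C seen earlier)
  step 6: A  (read p: C→A)

So i = 1, j = 5, giving x = w[0:1] = p, y = w[1:5] = qqqq, z = w[5:6] = p.
Check: |xy| = 5 ≤ 6 and |y| = 4 ≥ 1. Reading y takes N from C back to C, so every xyⁱz is accepted.
Since N has 6 states, any run of length ≥ 6 visits 6+1 states, so by pigeonhole some state repeats within the first 6 steps — that repeat gives the pumpable loop.

qqqq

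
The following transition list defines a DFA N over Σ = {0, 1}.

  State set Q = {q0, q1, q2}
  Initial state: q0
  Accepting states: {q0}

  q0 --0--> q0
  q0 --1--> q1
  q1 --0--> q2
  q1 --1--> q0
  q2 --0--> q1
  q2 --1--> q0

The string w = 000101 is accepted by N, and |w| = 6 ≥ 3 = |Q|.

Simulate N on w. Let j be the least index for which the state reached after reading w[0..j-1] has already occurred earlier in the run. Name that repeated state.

Run of N on w = 0 0 0 1 0 1:
  step 0: q0  (start)
  step 1: q0  (read 0: q0→q0)   ← first repeat (q0 seen earlier)
  step 2: q0  (read 0: q0→q0)
  step 3: q0  (read 0: q0→q0)
  step 4: q1  (read 1: q0→q1)
  step 5: q2  (read 0: q1→q2)
  step 6: q0  (read 1: q2→q0)

The earliest repeat is at step j = 1: N is in q0, which it already visited at step i = 0.
Pumping length from the standard proof: p = 3 (the number of states). The repeated state found above gives |xy| = j ≤ 3 and |y| = j − i ≥ 1.

q0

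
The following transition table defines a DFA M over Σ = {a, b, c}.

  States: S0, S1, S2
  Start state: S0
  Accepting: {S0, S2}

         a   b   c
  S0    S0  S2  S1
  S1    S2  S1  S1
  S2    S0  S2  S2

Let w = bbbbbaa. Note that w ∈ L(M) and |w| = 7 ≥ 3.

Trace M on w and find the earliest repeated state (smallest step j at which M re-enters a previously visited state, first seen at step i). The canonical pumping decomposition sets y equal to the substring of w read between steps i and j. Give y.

Run of M on w = b b b b b a a:
  step 0: S0  (start)
  step 1: S2  (read b: S0→S2)
  step 2: S2  (read b: S2→S2)   ← first repeat (S2 seen earlier)
  step 3: S2  (read b: S2→S2)
  step 4: S2  (read b: S2→S2)
  step 5: S2  (read b: S2→S2)
  step 6: S0  (read a: S2→S0)
  step 7: S0  (read a: S0→S0)

So i = 1, j = 2, giving x = w[0:1] = b, y = w[1:2] = b, z = w[2:7] = bbbaa.
Check: |xy| = 2 ≤ 3 and |y| = 1 ≥ 1. Reading y takes M from S2 back to S2, so every xyⁱz is accepted.
Pumping length from the standard proof: p = 3 (the number of states). The repeated state found above gives |xy| = j ≤ 3 and |y| = j − i ≥ 1.

b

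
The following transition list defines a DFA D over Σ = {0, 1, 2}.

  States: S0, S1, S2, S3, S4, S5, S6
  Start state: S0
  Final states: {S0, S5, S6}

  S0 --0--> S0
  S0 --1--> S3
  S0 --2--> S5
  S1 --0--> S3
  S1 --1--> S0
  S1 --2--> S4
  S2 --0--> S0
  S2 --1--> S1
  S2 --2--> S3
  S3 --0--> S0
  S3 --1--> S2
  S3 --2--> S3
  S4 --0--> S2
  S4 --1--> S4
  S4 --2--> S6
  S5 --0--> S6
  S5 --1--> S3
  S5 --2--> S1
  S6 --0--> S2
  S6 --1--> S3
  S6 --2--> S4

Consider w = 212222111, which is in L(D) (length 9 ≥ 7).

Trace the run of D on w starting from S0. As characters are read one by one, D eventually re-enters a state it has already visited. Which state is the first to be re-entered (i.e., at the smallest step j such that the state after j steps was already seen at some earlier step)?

S3

Run of D on w = 2 1 2 2 2 2 1 1 1:
  step 0: S0  (start)
  step 1: S5  (read 2: S0→S5)
  step 2: S3  (read 1: S5→S3)
  step 3: S3  (read 2: S3→S3)   ← first repeat (S3 seen earlier)
  step 4: S3  (read 2: S3→S3)
  step 5: S3  (read 2: S3→S3)
  step 6: S3  (read 2: S3→S3)
  step 7: S2  (read 1: S3→S2)
  step 8: S1  (read 1: S2→S1)
  step 9: S0  (read 1: S1→S0)

The earliest repeat is at step j = 3: D is in S3, which it already visited at step i = 2.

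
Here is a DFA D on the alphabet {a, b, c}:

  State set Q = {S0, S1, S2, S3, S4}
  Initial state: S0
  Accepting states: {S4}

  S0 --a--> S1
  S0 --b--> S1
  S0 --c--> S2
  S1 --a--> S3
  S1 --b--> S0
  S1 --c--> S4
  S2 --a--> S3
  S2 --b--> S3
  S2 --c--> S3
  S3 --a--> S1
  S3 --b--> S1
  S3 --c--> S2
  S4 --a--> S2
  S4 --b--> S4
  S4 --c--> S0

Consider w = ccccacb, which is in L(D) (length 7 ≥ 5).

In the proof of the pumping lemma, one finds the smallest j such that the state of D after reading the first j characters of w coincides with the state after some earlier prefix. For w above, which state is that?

State sequence: S0 -c-> S2 -c-> S3 -c-> S2 -c-> S3 -a-> S1 -c-> S4 -b-> S4
First repeat at step 3: S2 was already visited.

The earliest repeat is at step j = 3: D is in S2, which it already visited at step i = 1.

S2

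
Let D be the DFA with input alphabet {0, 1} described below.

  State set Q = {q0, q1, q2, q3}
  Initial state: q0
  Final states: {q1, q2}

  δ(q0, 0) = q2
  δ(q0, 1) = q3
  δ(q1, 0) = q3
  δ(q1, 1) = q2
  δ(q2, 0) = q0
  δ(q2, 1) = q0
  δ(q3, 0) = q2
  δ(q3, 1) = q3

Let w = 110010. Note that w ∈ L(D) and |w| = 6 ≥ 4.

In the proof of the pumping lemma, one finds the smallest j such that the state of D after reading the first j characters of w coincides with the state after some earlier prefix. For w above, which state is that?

Run of D on w = 1 1 0 0 1 0:
  step 0: q0  (start)
  step 1: q3  (read 1: q0→q3)
  step 2: q3  (read 1: q3→q3)   ← first repeat (q3 seen earlier)
  step 3: q2  (read 0: q3→q2)
  step 4: q0  (read 0: q2→q0)
  step 5: q3  (read 1: q0→q3)
  step 6: q2  (read 0: q3→q2)

The earliest repeat is at step j = 2: D is in q3, which it already visited at step i = 1.
Since D has 4 states, any run of length ≥ 4 visits 4+1 states, so by pigeonhole some state repeats within the first 4 steps — that repeat gives the pumpable loop.

q3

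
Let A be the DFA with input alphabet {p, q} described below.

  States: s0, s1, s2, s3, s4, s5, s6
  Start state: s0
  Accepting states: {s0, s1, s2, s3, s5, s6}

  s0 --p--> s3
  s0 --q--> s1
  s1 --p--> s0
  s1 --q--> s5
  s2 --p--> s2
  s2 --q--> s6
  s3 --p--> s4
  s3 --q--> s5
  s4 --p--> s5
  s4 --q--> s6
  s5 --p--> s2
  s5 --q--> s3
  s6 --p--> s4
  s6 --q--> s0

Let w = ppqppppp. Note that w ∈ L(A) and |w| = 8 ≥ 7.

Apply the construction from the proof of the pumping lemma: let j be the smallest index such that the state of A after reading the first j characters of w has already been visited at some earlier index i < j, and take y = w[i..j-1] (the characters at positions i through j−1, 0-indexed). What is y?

State sequence: s0 -p-> s3 -p-> s4 -q-> s6 -p-> s4 -p-> s5 -p-> s2 -p-> s2 -p-> s2
First repeat at step 4: s4 was already visited.

So i = 2, j = 4, giving x = w[0:2] = pp, y = w[2:4] = qp, z = w[4:8] = pppp.
Check: |xy| = 4 ≤ 7 and |y| = 2 ≥ 1. Reading y takes A from s4 back to s4, so every xyⁱz is accepted.

qp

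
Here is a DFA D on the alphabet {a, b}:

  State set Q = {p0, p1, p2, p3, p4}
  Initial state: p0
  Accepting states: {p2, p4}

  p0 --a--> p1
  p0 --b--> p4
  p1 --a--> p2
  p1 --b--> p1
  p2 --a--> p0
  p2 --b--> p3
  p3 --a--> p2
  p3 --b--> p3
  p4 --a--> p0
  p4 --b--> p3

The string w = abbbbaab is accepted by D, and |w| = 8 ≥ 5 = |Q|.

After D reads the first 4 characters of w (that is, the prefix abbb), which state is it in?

p1

State sequence: p0 -a-> p1 -b-> p1 -b-> p1 -b-> p1

After reading 4 characters, D is in state p1.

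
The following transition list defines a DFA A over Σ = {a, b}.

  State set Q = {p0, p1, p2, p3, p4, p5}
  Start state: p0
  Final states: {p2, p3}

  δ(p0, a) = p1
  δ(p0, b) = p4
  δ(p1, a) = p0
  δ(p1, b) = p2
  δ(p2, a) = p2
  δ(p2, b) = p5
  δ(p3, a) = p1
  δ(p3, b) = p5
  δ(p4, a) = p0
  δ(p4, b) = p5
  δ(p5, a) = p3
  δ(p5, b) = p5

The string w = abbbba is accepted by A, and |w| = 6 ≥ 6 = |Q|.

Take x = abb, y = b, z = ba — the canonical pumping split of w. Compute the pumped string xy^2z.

xy^2z = abb·b·b·ba = abbbbba.
Reading y = b takes A from p5 back to p5, so after x·y·y the machine is still in p5, and z then leads to the accepting state p3. Hence abbbbba ∈ L(A).

abbbbba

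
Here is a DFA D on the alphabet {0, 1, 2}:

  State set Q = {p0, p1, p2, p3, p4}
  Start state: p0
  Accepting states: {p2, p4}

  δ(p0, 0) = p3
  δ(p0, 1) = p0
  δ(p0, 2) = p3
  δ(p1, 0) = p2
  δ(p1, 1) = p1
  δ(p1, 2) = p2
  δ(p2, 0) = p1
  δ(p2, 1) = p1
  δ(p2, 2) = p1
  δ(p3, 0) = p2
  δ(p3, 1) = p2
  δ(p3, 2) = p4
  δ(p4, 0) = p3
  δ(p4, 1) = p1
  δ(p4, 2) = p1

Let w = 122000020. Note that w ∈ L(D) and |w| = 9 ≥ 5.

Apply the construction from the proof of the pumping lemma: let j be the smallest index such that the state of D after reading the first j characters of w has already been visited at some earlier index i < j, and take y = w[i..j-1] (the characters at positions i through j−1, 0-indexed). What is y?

1

State sequence: p0 -1-> p0 -2-> p3 -2-> p4 -0-> p3 -0-> p2 -0-> p1 -0-> p2 -2-> p1 -0-> p2
First repeat at step 1: p0 was already visited.

So i = 0, j = 1, giving x = w[0:0] = ε, y = w[0:1] = 1, z = w[1:9] = 22000020.
Check: |xy| = 1 ≤ 5 and |y| = 1 ≥ 1. Reading y takes D from p0 back to p0, so every xyⁱz is accepted.
Since D has 5 states, any run of length ≥ 5 visits 5+1 states, so by pigeonhole some state repeats within the first 5 steps — that repeat gives the pumpable loop.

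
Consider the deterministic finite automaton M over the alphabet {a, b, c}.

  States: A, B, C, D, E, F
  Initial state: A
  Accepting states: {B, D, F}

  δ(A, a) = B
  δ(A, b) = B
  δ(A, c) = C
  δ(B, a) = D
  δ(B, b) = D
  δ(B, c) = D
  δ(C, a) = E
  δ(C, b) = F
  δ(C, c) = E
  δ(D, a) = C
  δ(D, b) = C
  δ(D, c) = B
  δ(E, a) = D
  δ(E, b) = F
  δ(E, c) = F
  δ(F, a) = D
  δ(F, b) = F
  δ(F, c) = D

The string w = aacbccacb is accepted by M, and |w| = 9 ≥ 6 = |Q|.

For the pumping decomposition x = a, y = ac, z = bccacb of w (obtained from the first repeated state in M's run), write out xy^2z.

xy^2z = a·ac·ac·bccacb = aacacbccacb.
Reading y = ac takes M from B back to B, so after x·y·y the machine is still in B, and z then leads to the accepting state F. Hence aacacbccacb ∈ L(M).

aacacbccacb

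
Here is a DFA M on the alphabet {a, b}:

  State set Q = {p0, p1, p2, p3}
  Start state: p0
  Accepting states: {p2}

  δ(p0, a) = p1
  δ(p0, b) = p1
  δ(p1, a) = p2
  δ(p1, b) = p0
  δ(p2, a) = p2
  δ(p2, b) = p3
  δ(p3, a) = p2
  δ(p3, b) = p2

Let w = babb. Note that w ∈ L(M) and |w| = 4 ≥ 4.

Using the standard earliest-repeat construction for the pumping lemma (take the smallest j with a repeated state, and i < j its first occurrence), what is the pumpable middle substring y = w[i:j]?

bb

State sequence: p0 -b-> p1 -a-> p2 -b-> p3 -b-> p2
First repeat at step 4: p2 was already visited.

So i = 2, j = 4, giving x = w[0:2] = ba, y = w[2:4] = bb, z = w[4:4] = ε.
Check: |xy| = 4 ≤ 4 and |y| = 2 ≥ 1. Reading y takes M from p2 back to p2, so every xyⁱz is accepted.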